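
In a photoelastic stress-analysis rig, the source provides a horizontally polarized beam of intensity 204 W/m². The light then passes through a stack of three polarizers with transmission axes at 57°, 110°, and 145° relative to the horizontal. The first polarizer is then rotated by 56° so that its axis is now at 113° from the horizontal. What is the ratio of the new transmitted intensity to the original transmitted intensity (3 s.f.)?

I_new/I_old ≈ 1.42

Before rotation:
I₁ = I₀ cos²(57° − 0°) = I₀ cos²(57°) = 0.2966 I₀.
I₂ = I₁ cos²(110° − 57°) = 0.2966 I₀ · cos²(53°) = 0.1074 I₀.
I₃ = I₂ cos²(145° − 110°) = 0.1074 I₀ · cos²(35°) = 0.07209 I₀.
After rotation:
I₁ = I₀ cos²(113° − 0°) = I₀ cos²(67°) = 0.1527 I₀.
I₂ = I₁ cos²(110° − 113°) = 0.1527 I₀ · cos²(3°) = 0.1523 I₀.
I₃ = I₂ cos²(145° − 110°) = 0.1523 I₀ · cos²(35°) = 0.1022 I₀.
Ratio = 0.1022 / 0.07209 = 1.417.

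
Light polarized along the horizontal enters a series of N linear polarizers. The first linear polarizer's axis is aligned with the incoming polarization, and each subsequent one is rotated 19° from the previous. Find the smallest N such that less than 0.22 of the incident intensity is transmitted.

N = 15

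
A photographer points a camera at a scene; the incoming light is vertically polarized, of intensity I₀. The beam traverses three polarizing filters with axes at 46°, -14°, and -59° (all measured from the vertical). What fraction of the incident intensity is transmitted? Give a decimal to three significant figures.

≈ 0.0603 I₀

I₁ = I₀ cos²(46° − 0°) = I₀ cos²(46°) = 0.4826 I₀.
I₂ = I₁ cos²(-14° − 46°) = 0.4826 I₀ · cos²(60°) = 0.1206 I₀.
I₃ = I₂ cos²(-59° + 14°) = 0.1206 I₀ · cos²(45°) = 0.06032 I₀.
Transmitted fraction = 0.06032.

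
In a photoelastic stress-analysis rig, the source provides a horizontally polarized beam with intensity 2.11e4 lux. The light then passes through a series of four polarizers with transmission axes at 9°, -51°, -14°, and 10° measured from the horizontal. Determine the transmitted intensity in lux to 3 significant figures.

I ≈ 2740 lux

I₁ = 2.11e4 lux · cos²(9°) = 2.058e+04 lux.
I₂ = I₁ · cos²(60°) = 2.058e+04 · 0.25 = 5146 lux.
I₃ = I₂ · cos²(37°) = 5146 · 0.6378 = 3282 lux.
I₄ = I₃ · cos²(24°) = 3282 · 0.8346 = 2739 lux.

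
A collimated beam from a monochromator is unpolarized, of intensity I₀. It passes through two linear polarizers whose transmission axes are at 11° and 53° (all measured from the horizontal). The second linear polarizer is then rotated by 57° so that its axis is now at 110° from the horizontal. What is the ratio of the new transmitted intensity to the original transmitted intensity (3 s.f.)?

I_new/I_old ≈ 0.0443

Before rotation:
Unpolarized light through the first polarizer → I₁ = ½ I₀, now polarized at 11°.
I₂ = I₁ cos²(53° − 11°) = 0.5 I₀ · cos²(42°) = 0.2761 I₀.
After rotation:
Unpolarized light through the first polarizer → I₁ = ½ I₀, now polarized at 11°.
Angle between axes 1 and 2: 81°. I₂ = 0.5 I₀ · cos²(81°) = 0.01224 I₀.
Ratio = 0.01224 / 0.2761 = 0.04431.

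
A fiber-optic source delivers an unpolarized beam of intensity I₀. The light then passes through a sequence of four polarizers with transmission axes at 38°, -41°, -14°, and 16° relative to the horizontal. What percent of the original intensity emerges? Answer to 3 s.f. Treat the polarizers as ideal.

≈ 1.08%

Unpolarized light through the first polarizer → I₁ = ½ I₀, now polarized at 38°.
I₂ = I₁ cos²(-41° − 38°) = 0.5 I₀ · cos²(79°) = 0.0182 I₀.
I₃ = I₂ cos²(-14° + 41°) = 0.0182 I₀ · cos²(27°) = 0.01445 I₀.
I₄ = I₃ cos²(16° + 14°) = 0.01445 I₀ · cos²(30°) = 0.01084 I₀.
That is 1.084% of the incident intensity.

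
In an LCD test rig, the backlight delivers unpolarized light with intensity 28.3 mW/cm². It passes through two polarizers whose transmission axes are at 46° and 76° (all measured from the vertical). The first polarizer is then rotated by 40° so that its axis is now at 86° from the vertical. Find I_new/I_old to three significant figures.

Before rotation:
Unpolarized light through the first polarizer → I₁ = ½ I₀, now polarized at 46°.
I₂ = I₁ cos²(76° − 46°) = 0.5 I₀ · cos²(30°) = 0.375 I₀.
After rotation:
Unpolarized light through the first polarizer → I₁ = ½ I₀, now polarized at 86°.
I₂ = I₁ cos²(76° − 86°) = 0.5 I₀ · cos²(10°) = 0.4849 I₀.
Ratio = 0.4849 / 0.375 = 1.293.

I_new/I_old ≈ 1.29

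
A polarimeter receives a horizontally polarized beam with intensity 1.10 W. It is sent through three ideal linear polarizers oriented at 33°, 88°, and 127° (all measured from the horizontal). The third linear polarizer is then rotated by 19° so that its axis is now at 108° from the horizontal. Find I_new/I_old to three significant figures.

Before rotation:
I₁ = I₀ cos²(33° − 0°) = I₀ cos²(33°) = 0.7034 I₀.
I₂ = I₁ cos²(88° − 33°) = 0.7034 I₀ · cos²(55°) = 0.2314 I₀.
I₃ = I₂ cos²(127° − 88°) = 0.2314 I₀ · cos²(39°) = 0.1398 I₀.
After rotation:
I₁ = I₀ cos²(33° − 0°) = I₀ cos²(33°) = 0.7034 I₀.
I₂ = I₁ cos²(88° − 33°) = 0.7034 I₀ · cos²(55°) = 0.2314 I₀.
I₃ = I₂ cos²(108° − 88°) = 0.2314 I₀ · cos²(20°) = 0.2043 I₀.
Ratio = 0.2043 / 0.1398 = 1.462.

I_new/I_old ≈ 1.46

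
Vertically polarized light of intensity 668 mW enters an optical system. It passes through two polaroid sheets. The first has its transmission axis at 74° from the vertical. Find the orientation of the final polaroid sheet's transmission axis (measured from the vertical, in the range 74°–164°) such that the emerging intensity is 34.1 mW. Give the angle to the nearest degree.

I₁ = I₀ cos²(74° − 0°) = I₀ cos²(74°) = 0.07598 I₀.
Target fraction: 34.1 / 668 mW = 0.05105 of I₀.
Need I₂/I₀ = 0.05105, so cos²(θ − 74°) = 0.05105 / 0.07598 = 0.6719.
θ − 74° = arccos(√0.6719) = 34.9°, giving θ ≈ 74 + 34.9 = 108.9°.

θ ≈ 109°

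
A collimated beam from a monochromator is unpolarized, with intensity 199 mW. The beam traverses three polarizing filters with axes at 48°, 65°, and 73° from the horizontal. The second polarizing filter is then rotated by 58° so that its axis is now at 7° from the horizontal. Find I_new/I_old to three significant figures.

Before rotation:
Unpolarized light through the first polarizer → I₁ = ½ I₀, now polarized at 48°.
I₂ = I₁ cos²(65° − 48°) = 0.5 I₀ · cos²(17°) = 0.4573 I₀.
I₃ = I₂ cos²(73° − 65°) = 0.4573 I₀ · cos²(8°) = 0.4484 I₀.
After rotation:
Unpolarized light through the first polarizer → I₁ = ½ I₀, now polarized at 48°.
I₂ = I₁ cos²(7° − 48°) = 0.5 I₀ · cos²(41°) = 0.2848 I₀.
I₃ = I₂ cos²(73° − 7°) = 0.2848 I₀ · cos²(66°) = 0.04711 I₀.
Ratio = 0.04711 / 0.4484 = 0.1051.

I_new/I_old ≈ 0.105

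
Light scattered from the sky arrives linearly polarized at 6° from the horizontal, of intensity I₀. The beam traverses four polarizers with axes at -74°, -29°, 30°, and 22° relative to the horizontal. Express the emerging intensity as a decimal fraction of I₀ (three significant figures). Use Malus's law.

By Malus's law, I₁ = I₀ cos²(-74° − 6°) = I₀ cos²(80°) = 0.03015 I₀.
I₂ = I₁ cos²(-29° + 74°) = 0.03015 I₀ · cos²(45°) = 0.01508 I₀.
I₃ = I₂ cos²(30° + 29°) = 0.01508 I₀ · cos²(59°) = 0.003999 I₀.
I₄ = I₃ cos²(22° − 30°) = 0.003999 I₀ · cos²(8°) = 0.003922 I₀.
Transmitted fraction = 0.003922.

≈ 0.00392 I₀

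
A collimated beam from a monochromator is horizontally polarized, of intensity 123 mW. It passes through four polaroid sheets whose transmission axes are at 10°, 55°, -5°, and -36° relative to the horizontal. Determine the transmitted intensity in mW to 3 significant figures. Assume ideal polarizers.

I₁ = 123 mW · cos²(10°) = 119.3 mW.
I₂ = I₁ · cos²(45°) = 119.3 · 0.5 = 59.65 mW.
I₃ = I₂ · cos²(60°) = 59.65 · 0.25 = 14.91 mW.
I₄ = I₃ · cos²(31°) = 14.91 · 0.7347 = 10.96 mW.

I ≈ 11.0 mW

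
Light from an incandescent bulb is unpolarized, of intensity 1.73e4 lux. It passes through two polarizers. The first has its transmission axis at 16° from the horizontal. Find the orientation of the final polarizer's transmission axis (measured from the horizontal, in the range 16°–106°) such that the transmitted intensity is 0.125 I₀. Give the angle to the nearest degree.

Unpolarized light through the first polarizer → I₁ = ½ I₀, now polarized at 16°.
Need I₂/I₀ = 0.125, so cos²(θ − 16°) = 0.125 / 0.5 = 0.25.
θ − 16° = arccos(√0.25) = 60.0°, giving θ ≈ 16 + 60.0 = 76.0°.

θ ≈ 76°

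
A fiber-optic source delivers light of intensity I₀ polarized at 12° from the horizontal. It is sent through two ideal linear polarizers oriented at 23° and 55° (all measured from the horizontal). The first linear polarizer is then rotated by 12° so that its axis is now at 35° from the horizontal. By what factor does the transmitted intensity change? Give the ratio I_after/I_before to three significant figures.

Before rotation:
By Malus's law, I₁ = I₀ cos²(23° − 12°) = I₀ cos²(11°) = 0.9636 I₀.
I₂ = I₁ cos²(55° − 23°) = 0.9636 I₀ · cos²(32°) = 0.693 I₀.
After rotation:
I₁ = I₀ cos²(35° − 12°) = I₀ cos²(23°) = 0.8473 I₀.
I₂ = I₁ cos²(55° − 35°) = 0.8473 I₀ · cos²(20°) = 0.7482 I₀.
Ratio = 0.7482 / 0.693 = 1.08.

I_new/I_old ≈ 1.08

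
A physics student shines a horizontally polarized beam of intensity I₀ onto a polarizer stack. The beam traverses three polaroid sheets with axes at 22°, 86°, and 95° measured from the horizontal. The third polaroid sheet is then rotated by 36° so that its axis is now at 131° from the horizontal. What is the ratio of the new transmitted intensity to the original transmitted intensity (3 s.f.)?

Before rotation:
I₁ = I₀ cos²(22° − 0°) = I₀ cos²(22°) = 0.8597 I₀.
I₂ = I₁ cos²(86° − 22°) = 0.8597 I₀ · cos²(64°) = 0.1652 I₀.
I₃ = I₂ cos²(95° − 86°) = 0.1652 I₀ · cos²(9°) = 0.1612 I₀.
After rotation:
I₁ = I₀ cos²(22° − 0°) = I₀ cos²(22°) = 0.8597 I₀.
I₂ = I₁ cos²(86° − 22°) = 0.8597 I₀ · cos²(64°) = 0.1652 I₀.
I₃ = I₂ cos²(131° − 86°) = 0.1652 I₀ · cos²(45°) = 0.0826 I₀.
Ratio = 0.0826 / 0.1612 = 0.5125.

I_new/I_old ≈ 0.513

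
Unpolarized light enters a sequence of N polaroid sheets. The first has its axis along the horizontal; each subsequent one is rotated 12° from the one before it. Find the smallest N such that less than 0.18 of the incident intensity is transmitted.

N = 25

First polarizer halves the unpolarized light: factor 1/2.
Each further stage multiplies by cos²(12°) = 0.9568.
After N polarizers: T = 0.5·0.9568^(N−1). Require T < 0.18 ⇒ N−1 > ln(0.18/0.5)/ln(0.9568) = 23.12, so N−1 ≥ 24 and N = 25.
Check: N=25 gives T = 0.1731 < 0.18; N=24 gives T = 0.181.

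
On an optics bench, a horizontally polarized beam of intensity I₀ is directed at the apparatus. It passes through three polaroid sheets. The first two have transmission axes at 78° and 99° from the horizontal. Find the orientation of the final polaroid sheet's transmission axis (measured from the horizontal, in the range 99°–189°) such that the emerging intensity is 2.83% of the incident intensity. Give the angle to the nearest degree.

By Malus's law, I₁ = I₀ cos²(78° − 0°) = I₀ cos²(78°) = 0.04323 I₀.
I₂ = I₁ cos²(99° − 78°) = 0.04323 I₀ · cos²(21°) = 0.03768 I₀.
Need I₃/I₀ = 0.0283, so cos²(θ − 99°) = 0.0283 / 0.03768 = 0.7511.
θ − 99° = arccos(√0.7511) = 29.9°, giving θ ≈ 99 + 29.9 = 128.9°.

θ ≈ 129°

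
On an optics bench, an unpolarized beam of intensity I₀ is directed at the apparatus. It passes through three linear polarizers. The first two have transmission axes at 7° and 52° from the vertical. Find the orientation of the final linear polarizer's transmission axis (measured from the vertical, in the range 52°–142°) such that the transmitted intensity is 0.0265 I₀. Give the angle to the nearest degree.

θ ≈ 123°

Unpolarized light through the first polarizer → I₁ = ½ I₀, now polarized at 7°.
I₂ = I₁ cos²(52° − 7°) = 0.5 I₀ · cos²(45°) = 0.25 I₀.
Need I₃/I₀ = 0.0265, so cos²(θ − 52°) = 0.0265 / 0.25 = 0.106.
θ − 52° = arccos(√0.106) = 71.0°, giving θ ≈ 52 + 71.0 = 123.0°.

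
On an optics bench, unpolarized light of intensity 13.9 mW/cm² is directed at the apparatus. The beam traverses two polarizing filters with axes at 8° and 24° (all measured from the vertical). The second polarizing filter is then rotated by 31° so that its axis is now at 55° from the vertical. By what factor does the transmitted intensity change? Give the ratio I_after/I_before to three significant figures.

Before rotation:
Unpolarized light through the first polarizer → I₁ = ½ I₀, now polarized at 8°.
I₂ = I₁ cos²(24° − 8°) = 0.5 I₀ · cos²(16°) = 0.462 I₀.
After rotation:
Unpolarized light through the first polarizer → I₁ = ½ I₀, now polarized at 8°.
I₂ = I₁ cos²(55° − 8°) = 0.5 I₀ · cos²(47°) = 0.2326 I₀.
Ratio = 0.2326 / 0.462 = 0.5034.

I_new/I_old ≈ 0.503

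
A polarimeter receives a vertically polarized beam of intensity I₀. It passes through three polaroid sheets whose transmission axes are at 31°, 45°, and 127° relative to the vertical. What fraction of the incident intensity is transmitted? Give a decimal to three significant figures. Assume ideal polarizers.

≈ 0.0134 I₀

I₁ = I₀ cos²(31° − 0°) = I₀ cos²(31°) = 0.7347 I₀.
I₂ = I₁ cos²(45° − 31°) = 0.7347 I₀ · cos²(14°) = 0.6917 I₀.
I₃ = I₂ cos²(127° − 45°) = 0.6917 I₀ · cos²(82°) = 0.0134 I₀.
Transmitted fraction = 0.0134.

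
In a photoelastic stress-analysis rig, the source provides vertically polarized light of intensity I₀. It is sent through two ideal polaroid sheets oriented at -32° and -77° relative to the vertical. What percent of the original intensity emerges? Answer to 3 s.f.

≈ 36.0%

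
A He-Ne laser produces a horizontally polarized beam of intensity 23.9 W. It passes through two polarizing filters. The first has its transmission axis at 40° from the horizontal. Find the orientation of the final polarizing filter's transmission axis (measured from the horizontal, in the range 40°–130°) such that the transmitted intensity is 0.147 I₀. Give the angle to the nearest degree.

By Malus's law, I₁ = I₀ cos²(40° − 0°) = I₀ cos²(40°) = 0.5868 I₀.
Need I₂/I₀ = 0.147, so cos²(θ − 40°) = 0.147 / 0.5868 = 0.2505.
θ − 40° = arccos(√0.2505) = 60.0°, giving θ ≈ 40 + 60.0 = 100.0°.

θ ≈ 100°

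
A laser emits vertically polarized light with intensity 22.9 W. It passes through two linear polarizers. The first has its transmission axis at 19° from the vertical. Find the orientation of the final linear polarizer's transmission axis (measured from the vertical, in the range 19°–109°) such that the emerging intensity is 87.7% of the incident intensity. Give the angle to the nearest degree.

By Malus's law, I₁ = I₀ cos²(19° − 0°) = I₀ cos²(19°) = 0.894 I₀.
Need I₂/I₀ = 0.877, so cos²(θ − 19°) = 0.877 / 0.894 = 0.981.
θ − 19° = arccos(√0.981) = 7.9°, giving θ ≈ 19 + 7.9 = 26.9°.

θ ≈ 27°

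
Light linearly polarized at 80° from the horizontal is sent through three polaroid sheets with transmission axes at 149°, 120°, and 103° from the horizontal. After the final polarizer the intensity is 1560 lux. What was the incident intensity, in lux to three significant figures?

I₀ ≈ 1.74e4 lux

I₁ = I₀ cos²(149° − 80°) = I₀ cos²(69°) = 0.1284 I₀.
I₂ = I₁ cos²(120° − 149°) = 0.1284 I₀ · cos²(29°) = 0.09824 I₀.
I₃ = I₂ cos²(103° − 120°) = 0.09824 I₀ · cos²(17°) = 0.08984 I₀.
So 1560 lux = 0.08984 I₀, giving I₀ = 1560/0.08984 = 1.736e+04 lux.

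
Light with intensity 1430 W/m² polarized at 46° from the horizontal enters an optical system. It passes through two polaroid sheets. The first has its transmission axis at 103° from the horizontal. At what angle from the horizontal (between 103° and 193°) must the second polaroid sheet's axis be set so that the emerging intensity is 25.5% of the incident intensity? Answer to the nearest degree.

By Malus's law, I₁ = I₀ cos²(103° − 46°) = I₀ cos²(57°) = 0.2966 I₀.
Need I₂/I₀ = 0.255, so cos²(θ − 103°) = 0.255 / 0.2966 = 0.8597.
θ − 103° = arccos(√0.8597) = 22.0°, giving θ ≈ 103 + 22.0 = 125.0°.

θ ≈ 125°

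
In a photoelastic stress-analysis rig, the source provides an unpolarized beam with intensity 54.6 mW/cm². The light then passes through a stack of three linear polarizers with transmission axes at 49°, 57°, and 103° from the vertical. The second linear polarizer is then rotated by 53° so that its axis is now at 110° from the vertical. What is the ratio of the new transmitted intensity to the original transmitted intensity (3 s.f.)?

Before rotation:
Unpolarized light through the first polarizer → I₁ = ½ I₀, now polarized at 49°.
I₂ = I₁ cos²(57° − 49°) = 0.5 I₀ · cos²(8°) = 0.4903 I₀.
I₃ = I₂ cos²(103° − 57°) = 0.4903 I₀ · cos²(46°) = 0.2366 I₀.
After rotation:
Unpolarized light through the first polarizer → I₁ = ½ I₀, now polarized at 49°.
I₂ = I₁ cos²(110° − 49°) = 0.5 I₀ · cos²(61°) = 0.1175 I₀.
I₃ = I₂ cos²(103° − 110°) = 0.1175 I₀ · cos²(7°) = 0.1158 I₀.
Ratio = 0.1158 / 0.2366 = 0.4893.

I_new/I_old ≈ 0.489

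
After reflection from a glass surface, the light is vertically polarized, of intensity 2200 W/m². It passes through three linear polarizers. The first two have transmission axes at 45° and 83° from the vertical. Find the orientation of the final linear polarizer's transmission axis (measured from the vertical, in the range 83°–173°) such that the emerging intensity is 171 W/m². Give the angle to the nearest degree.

I₁ = I₀ cos²(45° − 0°) = I₀ cos²(45°) = 0.5 I₀.
I₂ = I₁ cos²(83° − 45°) = 0.5 I₀ · cos²(38°) = 0.3105 I₀.
Target fraction: 171 / 2200 W/m² = 0.07773 of I₀.
Need I₃/I₀ = 0.07773, so cos²(θ − 83°) = 0.07773 / 0.3105 = 0.2503.
θ − 83° = arccos(√0.2503) = 60.0°, giving θ ≈ 83 + 60.0 = 143.0°.

θ ≈ 143°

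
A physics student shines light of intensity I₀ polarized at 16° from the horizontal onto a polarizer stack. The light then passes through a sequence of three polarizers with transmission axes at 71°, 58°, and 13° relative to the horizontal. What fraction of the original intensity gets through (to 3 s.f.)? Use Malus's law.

≈ 0.156 I₀

By Malus's law, I₁ = I₀ cos²(71° − 16°) = I₀ cos²(55°) = 0.329 I₀.
I₂ = I₁ cos²(58° − 71°) = 0.329 I₀ · cos²(13°) = 0.3123 I₀.
I₃ = I₂ cos²(13° − 58°) = 0.3123 I₀ · cos²(45°) = 0.1562 I₀.
Transmitted fraction = 0.1562.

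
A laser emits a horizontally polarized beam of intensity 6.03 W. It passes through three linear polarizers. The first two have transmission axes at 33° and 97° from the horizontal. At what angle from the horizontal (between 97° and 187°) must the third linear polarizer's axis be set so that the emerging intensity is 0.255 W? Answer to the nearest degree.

I₁ = I₀ cos²(33° − 0°) = I₀ cos²(33°) = 0.7034 I₀.
I₂ = I₁ cos²(97° − 33°) = 0.7034 I₀ · cos²(64°) = 0.1352 I₀.
Target fraction: 0.255 / 6.03 W = 0.04229 of I₀.
Need I₃/I₀ = 0.04229, so cos²(θ − 97°) = 0.04229 / 0.1352 = 0.3129.
θ − 97° = arccos(√0.3129) = 56.0°, giving θ ≈ 97 + 56.0 = 153.0°.

θ ≈ 153°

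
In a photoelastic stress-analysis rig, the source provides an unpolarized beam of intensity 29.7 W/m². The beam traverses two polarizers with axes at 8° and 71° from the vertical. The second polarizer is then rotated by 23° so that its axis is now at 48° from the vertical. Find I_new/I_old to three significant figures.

Before rotation:
Unpolarized light through the first polarizer → I₁ = ½ I₀, now polarized at 8°.
I₂ = I₁ cos²(71° − 8°) = 0.5 I₀ · cos²(63°) = 0.1031 I₀.
After rotation:
Unpolarized light through the first polarizer → I₁ = ½ I₀, now polarized at 8°.
I₂ = I₁ cos²(48° − 8°) = 0.5 I₀ · cos²(40°) = 0.2934 I₀.
Ratio = 0.2934 / 0.1031 = 2.847.

I_new/I_old ≈ 2.85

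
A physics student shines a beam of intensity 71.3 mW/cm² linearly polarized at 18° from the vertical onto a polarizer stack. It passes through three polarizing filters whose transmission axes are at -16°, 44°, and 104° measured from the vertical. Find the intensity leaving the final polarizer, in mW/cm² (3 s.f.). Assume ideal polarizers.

I ≈ 3.06 mW/cm²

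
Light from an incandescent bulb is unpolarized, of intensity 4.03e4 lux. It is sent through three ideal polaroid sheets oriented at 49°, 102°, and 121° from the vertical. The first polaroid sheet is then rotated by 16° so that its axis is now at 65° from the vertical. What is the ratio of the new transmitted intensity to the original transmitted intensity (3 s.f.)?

Before rotation:
Unpolarized light through the first polarizer → I₁ = ½ I₀, now polarized at 49°.
I₂ = I₁ cos²(102° − 49°) = 0.5 I₀ · cos²(53°) = 0.1811 I₀.
I₃ = I₂ cos²(121° − 102°) = 0.1811 I₀ · cos²(19°) = 0.1619 I₀.
After rotation:
Unpolarized light through the first polarizer → I₁ = ½ I₀, now polarized at 65°.
I₂ = I₁ cos²(102° − 65°) = 0.5 I₀ · cos²(37°) = 0.3189 I₀.
I₃ = I₂ cos²(121° − 102°) = 0.3189 I₀ · cos²(19°) = 0.2851 I₀.
Ratio = 0.2851 / 0.1619 = 1.761.

I_new/I_old ≈ 1.76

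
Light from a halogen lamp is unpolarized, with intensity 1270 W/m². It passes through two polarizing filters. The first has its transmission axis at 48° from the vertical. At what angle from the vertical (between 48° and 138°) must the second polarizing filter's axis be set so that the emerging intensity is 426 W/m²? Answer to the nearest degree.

Unpolarized light through the first polarizer → I₁ = ½ I₀, now polarized at 48°.
Target fraction: 426 / 1270 W/m² = 0.3354 of I₀.
Need I₂/I₀ = 0.3354, so cos²(θ − 48°) = 0.3354 / 0.5 = 0.6709.
θ − 48° = arccos(√0.6709) = 35.0°, giving θ ≈ 48 + 35.0 = 83.0°.

θ ≈ 83°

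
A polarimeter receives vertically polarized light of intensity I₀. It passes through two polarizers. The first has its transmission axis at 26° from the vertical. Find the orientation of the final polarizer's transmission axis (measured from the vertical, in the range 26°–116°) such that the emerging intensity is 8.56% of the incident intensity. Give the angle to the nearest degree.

θ ≈ 97°

By Malus's law, I₁ = I₀ cos²(26° − 0°) = I₀ cos²(26°) = 0.8078 I₀.
Need I₂/I₀ = 0.0856, so cos²(θ − 26°) = 0.0856 / 0.8078 = 0.106.
θ − 26° = arccos(√0.106) = 71.0°, giving θ ≈ 26 + 71.0 = 97.0°.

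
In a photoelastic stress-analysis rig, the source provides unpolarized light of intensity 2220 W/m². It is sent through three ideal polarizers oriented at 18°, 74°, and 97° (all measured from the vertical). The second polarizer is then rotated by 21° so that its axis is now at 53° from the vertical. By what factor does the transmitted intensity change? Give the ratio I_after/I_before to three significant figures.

I_new/I_old ≈ 1.31

Before rotation:
Unpolarized light through the first polarizer → I₁ = ½ I₀, now polarized at 18°.
I₂ = I₁ cos²(74° − 18°) = 0.5 I₀ · cos²(56°) = 0.1563 I₀.
I₃ = I₂ cos²(97° − 74°) = 0.1563 I₀ · cos²(23°) = 0.1325 I₀.
After rotation:
Unpolarized light through the first polarizer → I₁ = ½ I₀, now polarized at 18°.
I₂ = I₁ cos²(53° − 18°) = 0.5 I₀ · cos²(35°) = 0.3355 I₀.
I₃ = I₂ cos²(97° − 53°) = 0.3355 I₀ · cos²(44°) = 0.1736 I₀.
Ratio = 0.1736 / 0.1325 = 1.31.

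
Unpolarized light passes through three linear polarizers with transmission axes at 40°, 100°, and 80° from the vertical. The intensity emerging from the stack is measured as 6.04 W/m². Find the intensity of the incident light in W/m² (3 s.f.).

I₀ ≈ 54.7 W/m²

Unpolarized light through the first polarizer → I₁ = ½ I₀, now polarized at 40°.
I₂ = I₁ cos²(100° − 40°) = 0.5 I₀ · cos²(60°) = 0.125 I₀.
I₃ = I₂ cos²(80° − 100°) = 0.125 I₀ · cos²(20°) = 0.1104 I₀.
So 6.04 W/m² = 0.1104 I₀, giving I₀ = 6.04/0.1104 = 54.72 W/m².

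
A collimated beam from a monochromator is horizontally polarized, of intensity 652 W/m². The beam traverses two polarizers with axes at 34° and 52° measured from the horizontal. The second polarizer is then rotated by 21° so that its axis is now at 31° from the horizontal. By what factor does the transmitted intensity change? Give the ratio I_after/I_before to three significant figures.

I_new/I_old ≈ 1.10

Before rotation:
I₁ = I₀ cos²(34° − 0°) = I₀ cos²(34°) = 0.6873 I₀.
I₂ = I₁ cos²(52° − 34°) = 0.6873 I₀ · cos²(18°) = 0.6217 I₀.
After rotation:
I₁ = I₀ cos²(34° − 0°) = I₀ cos²(34°) = 0.6873 I₀.
I₂ = I₁ cos²(31° − 34°) = 0.6873 I₀ · cos²(3°) = 0.6854 I₀.
Ratio = 0.6854 / 0.6217 = 1.103.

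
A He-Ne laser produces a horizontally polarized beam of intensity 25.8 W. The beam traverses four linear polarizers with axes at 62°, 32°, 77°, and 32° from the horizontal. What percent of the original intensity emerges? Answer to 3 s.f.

By Malus's law, I₁ = 25.8 W · cos²(62°) = 5.686 W.
I₂ = I₁ · cos²(30°) = 5.686 · 0.75 = 4.265 W.
I₃ = I₂ · cos²(45°) = 4.265 · 0.5 = 2.132 W.
I₄ = I₃ · cos²(45°) = 2.132 · 0.5 = 1.066 W.
That is 4.133% of the incident intensity.

≈ 4.13%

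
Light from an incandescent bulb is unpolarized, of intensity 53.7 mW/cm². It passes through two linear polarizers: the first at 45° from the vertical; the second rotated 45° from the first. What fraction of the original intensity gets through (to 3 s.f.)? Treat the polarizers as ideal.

I/I₀ ≈ 0.250

Unpolarized light through the first polarizer → I₁ = 53.7 mW/cm²/2 = 26.85 mW/cm², polarized at 45°.
I₂ = I₁ · cos²(45°) = 26.85 · 0.5 = 13.43 mW/cm².
Transmitted fraction = 0.25.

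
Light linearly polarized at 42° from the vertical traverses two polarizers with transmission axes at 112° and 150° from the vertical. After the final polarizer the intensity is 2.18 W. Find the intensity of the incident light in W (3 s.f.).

I₀ ≈ 30.0 W

By Malus's law, I₁ = I₀ cos²(112° − 42°) = I₀ cos²(70°) = 0.117 I₀.
I₂ = I₁ cos²(150° − 112°) = 0.117 I₀ · cos²(38°) = 0.07264 I₀.
So 2.18 W = 0.07264 I₀, giving I₀ = 2.18/0.07264 = 30.01 W.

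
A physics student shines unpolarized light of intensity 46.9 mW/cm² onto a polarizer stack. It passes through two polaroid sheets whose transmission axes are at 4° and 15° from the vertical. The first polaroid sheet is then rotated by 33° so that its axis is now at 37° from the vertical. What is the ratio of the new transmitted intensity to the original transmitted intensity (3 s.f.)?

I_new/I_old ≈ 0.892

Before rotation:
Unpolarized light through the first polarizer → I₁ = ½ I₀, now polarized at 4°.
I₂ = I₁ cos²(15° − 4°) = 0.5 I₀ · cos²(11°) = 0.4818 I₀.
After rotation:
Unpolarized light through the first polarizer → I₁ = ½ I₀, now polarized at 37°.
I₂ = I₁ cos²(15° − 37°) = 0.5 I₀ · cos²(22°) = 0.4298 I₀.
Ratio = 0.4298 / 0.4818 = 0.8922.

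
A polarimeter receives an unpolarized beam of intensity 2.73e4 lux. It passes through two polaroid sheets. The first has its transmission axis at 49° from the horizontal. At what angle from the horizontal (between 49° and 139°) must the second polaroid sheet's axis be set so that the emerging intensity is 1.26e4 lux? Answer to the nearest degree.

θ ≈ 65°

Unpolarized light through the first polarizer → I₁ = ½ I₀, now polarized at 49°.
Target fraction: 1.26e4 / 2.73e4 lux = 0.4615 of I₀.
Need I₂/I₀ = 0.4615, so cos²(θ − 49°) = 0.4615 / 0.5 = 0.9231.
θ − 49° = arccos(√0.9231) = 16.1°, giving θ ≈ 49 + 16.1 = 65.1°.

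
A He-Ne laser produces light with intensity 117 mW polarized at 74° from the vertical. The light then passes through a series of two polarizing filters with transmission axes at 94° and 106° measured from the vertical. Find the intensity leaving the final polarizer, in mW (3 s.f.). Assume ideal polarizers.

I ≈ 98.8 mW

By Malus's law, I₁ = 117 mW · cos²(20°) = 103.3 mW.
I₂ = I₁ · cos²(12°) = 103.3 · 0.9568 = 98.85 mW.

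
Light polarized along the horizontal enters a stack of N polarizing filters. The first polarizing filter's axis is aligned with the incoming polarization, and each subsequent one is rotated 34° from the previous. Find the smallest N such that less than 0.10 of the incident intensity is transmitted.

N = 8

First polarizer is aligned with the polarization: full transmission.
Each further stage multiplies by cos²(34°) = 0.6873.
After N polarizers: T = 0.6873^(N−1). Require T < 0.10 ⇒ N−1 > ln(0.10)/ln(0.6873) = 6.14, so N−1 ≥ 7 and N = 8.
Check: N=8 gives T = 0.07245 < 0.10; N=7 gives T = 0.1054.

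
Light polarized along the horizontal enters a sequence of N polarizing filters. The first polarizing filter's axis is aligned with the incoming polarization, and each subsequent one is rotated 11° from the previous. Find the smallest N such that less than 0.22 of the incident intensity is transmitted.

First polarizer is aligned with the polarization: full transmission.
Each further stage multiplies by cos²(11°) = 0.9636.
After N polarizers: T = 0.9636^(N−1). Require T < 0.22 ⇒ N−1 > ln(0.22)/ln(0.9636) = 40.83, so N−1 ≥ 41 and N = 42.
Check: N=42 gives T = 0.2186 < 0.22; N=41 gives T = 0.2268.

N = 42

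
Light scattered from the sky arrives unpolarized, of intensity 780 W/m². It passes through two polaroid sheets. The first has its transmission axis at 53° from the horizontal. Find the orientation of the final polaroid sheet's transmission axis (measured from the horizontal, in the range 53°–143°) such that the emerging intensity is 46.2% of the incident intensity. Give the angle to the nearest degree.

Unpolarized light through the first polarizer → I₁ = ½ I₀, now polarized at 53°.
Need I₂/I₀ = 0.462, so cos²(θ − 53°) = 0.462 / 0.5 = 0.924.
θ − 53° = arccos(√0.924) = 16.0°, giving θ ≈ 53 + 16.0 = 69.0°.

θ ≈ 69°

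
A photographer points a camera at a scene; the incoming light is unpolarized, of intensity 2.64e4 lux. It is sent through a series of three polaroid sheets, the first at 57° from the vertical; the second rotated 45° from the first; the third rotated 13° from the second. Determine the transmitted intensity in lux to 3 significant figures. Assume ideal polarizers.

Unpolarized light through the first polarizer → I₁ = 2.64e4 lux/2 = 1.32e+04 lux, polarized at 57°.
I₂ = I₁ · cos²(45°) = 1.32e+04 · 0.5 = 6600 lux.
I₃ = I₂ · cos²(13°) = 6600 · 0.9494 = 6266 lux.

I ≈ 6270 lux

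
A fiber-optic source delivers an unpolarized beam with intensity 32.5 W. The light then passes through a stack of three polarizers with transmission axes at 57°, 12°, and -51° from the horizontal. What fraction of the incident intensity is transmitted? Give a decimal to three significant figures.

I/I₀ ≈ 0.0515

Unpolarized light through the first polarizer → I₁ = 32.5 W/2 = 16.25 W, polarized at 57°.
I₂ = I₁ · cos²(45°) = 16.25 · 0.5 = 8.125 W.
I₃ = I₂ · cos²(63°) = 8.125 · 0.2061 = 1.675 W.
Transmitted fraction = 0.05153.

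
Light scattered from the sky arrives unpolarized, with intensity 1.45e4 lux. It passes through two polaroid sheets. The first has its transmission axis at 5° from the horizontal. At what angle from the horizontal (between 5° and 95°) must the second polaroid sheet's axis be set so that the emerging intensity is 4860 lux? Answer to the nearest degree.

θ ≈ 40°

Unpolarized light through the first polarizer → I₁ = ½ I₀, now polarized at 5°.
Target fraction: 4860 / 1.45e4 lux = 0.3352 of I₀.
Need I₂/I₀ = 0.3352, so cos²(θ − 5°) = 0.3352 / 0.5 = 0.6703.
θ − 5° = arccos(√0.6703) = 35.0°, giving θ ≈ 5 + 35.0 = 40.0°.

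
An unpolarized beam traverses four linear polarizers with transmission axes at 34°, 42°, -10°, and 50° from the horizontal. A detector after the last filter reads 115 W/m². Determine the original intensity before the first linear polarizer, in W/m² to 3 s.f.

I₀ ≈ 2480 W/m²

Unpolarized light through the first polarizer → I₁ = ½ I₀, now polarized at 34°.
I₂ = I₁ cos²(42° − 34°) = 0.5 I₀ · cos²(8°) = 0.4903 I₀.
I₃ = I₂ cos²(-10° − 42°) = 0.4903 I₀ · cos²(52°) = 0.1858 I₀.
I₄ = I₃ cos²(50° + 10°) = 0.1858 I₀ · cos²(60°) = 0.04646 I₀.
So 115 W/m² = 0.04646 I₀, giving I₀ = 115/0.04646 = 2475 W/m².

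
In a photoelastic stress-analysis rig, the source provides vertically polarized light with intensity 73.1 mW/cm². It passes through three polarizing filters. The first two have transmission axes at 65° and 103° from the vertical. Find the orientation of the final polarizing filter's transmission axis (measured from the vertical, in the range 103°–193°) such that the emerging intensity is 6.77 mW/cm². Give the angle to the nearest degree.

By Malus's law, I₁ = I₀ cos²(65° − 0°) = I₀ cos²(65°) = 0.1786 I₀.
I₂ = I₁ cos²(103° − 65°) = 0.1786 I₀ · cos²(38°) = 0.1109 I₀.
Target fraction: 6.77 / 73.1 mW/cm² = 0.09261 of I₀.
Need I₃/I₀ = 0.09261, so cos²(θ − 103°) = 0.09261 / 0.1109 = 0.835.
θ − 103° = arccos(√0.835) = 24.0°, giving θ ≈ 103 + 24.0 = 127.0°.

θ ≈ 127°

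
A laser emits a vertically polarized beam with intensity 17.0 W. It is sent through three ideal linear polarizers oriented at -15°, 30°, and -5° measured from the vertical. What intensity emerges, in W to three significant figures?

I ≈ 5.32 W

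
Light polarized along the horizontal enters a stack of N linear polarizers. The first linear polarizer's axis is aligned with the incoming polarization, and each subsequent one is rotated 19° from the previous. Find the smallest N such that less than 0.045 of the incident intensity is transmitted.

First polarizer is aligned with the polarization: full transmission.
Each further stage multiplies by cos²(19°) = 0.894.
After N polarizers: T = 0.894^(N−1). Require T < 0.045 ⇒ N−1 > ln(0.045)/ln(0.894) = 27.68, so N−1 ≥ 28 and N = 29.
Check: N=29 gives T = 0.0434 < 0.045; N=28 gives T = 0.04855.

N = 29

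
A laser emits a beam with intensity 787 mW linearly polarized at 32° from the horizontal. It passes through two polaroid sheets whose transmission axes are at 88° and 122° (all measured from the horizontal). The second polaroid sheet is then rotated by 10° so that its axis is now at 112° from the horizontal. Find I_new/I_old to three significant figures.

Before rotation:
By Malus's law, I₁ = I₀ cos²(88° − 32°) = I₀ cos²(56°) = 0.3127 I₀.
I₂ = I₁ cos²(122° − 88°) = 0.3127 I₀ · cos²(34°) = 0.2149 I₀.
After rotation:
I₁ = I₀ cos²(88° − 32°) = I₀ cos²(56°) = 0.3127 I₀.
I₂ = I₁ cos²(112° − 88°) = 0.3127 I₀ · cos²(24°) = 0.261 I₀.
Ratio = 0.261 / 0.2149 = 1.214.

I_new/I_old ≈ 1.21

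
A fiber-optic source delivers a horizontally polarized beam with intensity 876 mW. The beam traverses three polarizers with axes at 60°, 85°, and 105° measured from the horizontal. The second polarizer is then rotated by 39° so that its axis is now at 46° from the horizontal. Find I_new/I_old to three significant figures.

I_new/I_old ≈ 0.344

Before rotation:
By Malus's law, I₁ = I₀ cos²(60° − 0°) = I₀ cos²(60°) = 0.25 I₀.
I₂ = I₁ cos²(85° − 60°) = 0.25 I₀ · cos²(25°) = 0.2053 I₀.
I₃ = I₂ cos²(105° − 85°) = 0.2053 I₀ · cos²(20°) = 0.1813 I₀.
After rotation:
I₁ = I₀ cos²(60° − 0°) = I₀ cos²(60°) = 0.25 I₀.
I₂ = I₁ cos²(46° − 60°) = 0.25 I₀ · cos²(14°) = 0.2354 I₀.
I₃ = I₂ cos²(105° − 46°) = 0.2354 I₀ · cos²(59°) = 0.06243 I₀.
Ratio = 0.06243 / 0.1813 = 0.3443.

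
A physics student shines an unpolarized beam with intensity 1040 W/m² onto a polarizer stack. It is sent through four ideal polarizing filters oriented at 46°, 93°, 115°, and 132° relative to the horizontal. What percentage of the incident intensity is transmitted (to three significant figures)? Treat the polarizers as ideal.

≈ 18.3%

Unpolarized light through the first polarizer → I₁ = 1040 W/m²/2 = 520 W/m², polarized at 46°.
I₂ = I₁ · cos²(47°) = 520 · 0.4651 = 241.9 W/m².
I₃ = I₂ · cos²(22°) = 241.9 · 0.8597 = 207.9 W/m².
I₄ = I₃ · cos²(17°) = 207.9 · 0.9145 = 190.1 W/m².
That is 18.28% of the incident intensity.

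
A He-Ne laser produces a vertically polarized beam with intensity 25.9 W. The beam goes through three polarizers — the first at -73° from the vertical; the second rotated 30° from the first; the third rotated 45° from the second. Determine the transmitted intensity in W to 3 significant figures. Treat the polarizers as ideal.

I₁ = 25.9 W · cos²(73°) = 2.214 W.
I₂ = I₁ · cos²(30°) = 2.214 · 0.75 = 1.66 W.
I₃ = I₂ · cos²(45°) = 1.66 · 0.5 = 0.8302 W.

I ≈ 0.830 W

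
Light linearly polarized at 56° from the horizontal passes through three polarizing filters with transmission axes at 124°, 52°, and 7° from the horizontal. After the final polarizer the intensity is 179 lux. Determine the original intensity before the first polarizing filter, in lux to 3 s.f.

By Malus's law, I₁ = I₀ cos²(124° − 56°) = I₀ cos²(68°) = 0.1403 I₀.
I₂ = I₁ cos²(52° − 124°) = 0.1403 I₀ · cos²(72°) = 0.0134 I₀.
I₃ = I₂ cos²(7° − 52°) = 0.0134 I₀ · cos²(45°) = 0.0067 I₀.
So 179 lux = 0.0067 I₀, giving I₀ = 179/0.0067 = 2.672e+04 lux.

I₀ ≈ 2.67e4 lux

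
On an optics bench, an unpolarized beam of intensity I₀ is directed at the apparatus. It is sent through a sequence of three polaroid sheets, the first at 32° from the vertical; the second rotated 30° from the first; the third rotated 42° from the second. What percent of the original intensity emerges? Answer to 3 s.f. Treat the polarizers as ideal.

≈ 20.7%

Unpolarized light through the first polarizer → I₁ = ½ I₀, now polarized at 32°.
I₂ = I₁ cos²(30°) = 0.5 · 0.75 I₀ = 0.375 I₀.
I₃ = I₂ cos²(42°) = 0.375 · 0.5523 I₀ = 0.2071 I₀.
That is 20.71% of the incident intensity.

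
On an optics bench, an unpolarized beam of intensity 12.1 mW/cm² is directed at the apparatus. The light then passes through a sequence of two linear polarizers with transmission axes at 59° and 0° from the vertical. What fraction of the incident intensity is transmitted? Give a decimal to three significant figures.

Unpolarized light through the first polarizer → I₁ = 12.1 mW/cm²/2 = 6.05 mW/cm², polarized at 59°.
I₂ = I₁ · cos²(59°) = 6.05 · 0.2653 = 1.605 mW/cm².
Transmitted fraction = 0.1326.

I/I₀ ≈ 0.133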